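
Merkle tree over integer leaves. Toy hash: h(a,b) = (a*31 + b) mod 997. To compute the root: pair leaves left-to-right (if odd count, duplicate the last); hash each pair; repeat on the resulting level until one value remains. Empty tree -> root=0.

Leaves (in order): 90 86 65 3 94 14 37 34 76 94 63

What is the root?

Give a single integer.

L0: [90, 86, 65, 3, 94, 14, 37, 34, 76, 94, 63]
L1: h(90,86)=(90*31+86)%997=882 h(65,3)=(65*31+3)%997=24 h(94,14)=(94*31+14)%997=934 h(37,34)=(37*31+34)%997=184 h(76,94)=(76*31+94)%997=456 h(63,63)=(63*31+63)%997=22 -> [882, 24, 934, 184, 456, 22]
L2: h(882,24)=(882*31+24)%997=447 h(934,184)=(934*31+184)%997=225 h(456,22)=(456*31+22)%997=200 -> [447, 225, 200]
L3: h(447,225)=(447*31+225)%997=124 h(200,200)=(200*31+200)%997=418 -> [124, 418]
L4: h(124,418)=(124*31+418)%997=274 -> [274]

Answer: 274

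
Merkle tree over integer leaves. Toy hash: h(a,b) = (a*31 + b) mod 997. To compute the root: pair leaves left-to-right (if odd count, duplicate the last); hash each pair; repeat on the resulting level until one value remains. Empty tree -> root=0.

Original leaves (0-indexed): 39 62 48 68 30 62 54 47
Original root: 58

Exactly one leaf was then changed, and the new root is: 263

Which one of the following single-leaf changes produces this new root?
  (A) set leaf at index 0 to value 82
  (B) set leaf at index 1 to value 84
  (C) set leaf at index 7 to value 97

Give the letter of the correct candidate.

Original leaves: [39, 62, 48, 68, 30, 62, 54, 47]
Target new root: 263
Try each candidate change and compute the resulting root:
Candidate A: set leaf[0] = 82 -> leaves = [82, 62, 48, 68, 30, 62, 54, 47]
  L0: [82, 62, 48, 68, 30, 62, 54, 47]
  L1: h(82,62)=(82*31+62)%997=610 h(48,68)=(48*31+68)%997=559 h(30,62)=(30*31+62)%997=992 h(54,47)=(54*31+47)%997=724 -> [610, 559, 992, 724]
  L2: h(610,559)=(610*31+559)%997=526 h(992,724)=(992*31+724)%997=569 -> [526, 569]
  L3: h(526,569)=(526*31+569)%997=923 -> [923]
  root = 923 != target 263
Candidate B: set leaf[1] = 84 -> leaves = [39, 84, 48, 68, 30, 62, 54, 47]
  L0: [39, 84, 48, 68, 30, 62, 54, 47]
  L1: h(39,84)=(39*31+84)%997=296 h(48,68)=(48*31+68)%997=559 h(30,62)=(30*31+62)%997=992 h(54,47)=(54*31+47)%997=724 -> [296, 559, 992, 724]
  L2: h(296,559)=(296*31+559)%997=762 h(992,724)=(992*31+724)%997=569 -> [762, 569]
  L3: h(762,569)=(762*31+569)%997=263 -> [263]
  root = 263 == target 263  ** MATCH **
Candidate C: set leaf[7] = 97 -> leaves = [39, 62, 48, 68, 30, 62, 54, 97]
  L0: [39, 62, 48, 68, 30, 62, 54, 97]
  L1: h(39,62)=(39*31+62)%997=274 h(48,68)=(48*31+68)%997=559 h(30,62)=(30*31+62)%997=992 h(54,97)=(54*31+97)%997=774 -> [274, 559, 992, 774]
  L2: h(274,559)=(274*31+559)%997=80 h(992,774)=(992*31+774)%997=619 -> [80, 619]
  L3: h(80,619)=(80*31+619)%997=108 -> [108]
  root = 108 != target 263
Candidate B produces the target root.

Answer: B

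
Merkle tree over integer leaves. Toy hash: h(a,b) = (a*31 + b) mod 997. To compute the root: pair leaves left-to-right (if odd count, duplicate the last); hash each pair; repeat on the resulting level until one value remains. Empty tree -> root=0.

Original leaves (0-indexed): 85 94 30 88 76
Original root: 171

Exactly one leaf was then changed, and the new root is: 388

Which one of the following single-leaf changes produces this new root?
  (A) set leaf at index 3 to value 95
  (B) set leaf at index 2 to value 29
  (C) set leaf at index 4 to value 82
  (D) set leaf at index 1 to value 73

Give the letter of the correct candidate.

Original leaves: [85, 94, 30, 88, 76]
Target new root: 388
Try each candidate change and compute the resulting root:
Candidate A: set leaf[3] = 95 -> leaves = [85, 94, 30, 95, 76]
  L0: [85, 94, 30, 95, 76]
  L1: h(85,94)=(85*31+94)%997=735 h(30,95)=(30*31+95)%997=28 h(76,76)=(76*31+76)%997=438 -> [735, 28, 438]
  L2: h(735,28)=(735*31+28)%997=879 h(438,438)=(438*31+438)%997=58 -> [879, 58]
  L3: h(879,58)=(879*31+58)%997=388 -> [388]
  root = 388 == target 388  ** MATCH **
Candidate B: set leaf[2] = 29 -> leaves = [85, 94, 29, 88, 76]
  L0: [85, 94, 29, 88, 76]
  L1: h(85,94)=(85*31+94)%997=735 h(29,88)=(29*31+88)%997=987 h(76,76)=(76*31+76)%997=438 -> [735, 987, 438]
  L2: h(735,987)=(735*31+987)%997=841 h(438,438)=(438*31+438)%997=58 -> [841, 58]
  L3: h(841,58)=(841*31+58)%997=207 -> [207]
  root = 207 != target 388
Candidate C: set leaf[4] = 82 -> leaves = [85, 94, 30, 88, 82]
  L0: [85, 94, 30, 88, 82]
  L1: h(85,94)=(85*31+94)%997=735 h(30,88)=(30*31+88)%997=21 h(82,82)=(82*31+82)%997=630 -> [735, 21, 630]
  L2: h(735,21)=(735*31+21)%997=872 h(630,630)=(630*31+630)%997=220 -> [872, 220]
  L3: h(872,220)=(872*31+220)%997=333 -> [333]
  root = 333 != target 388
Candidate D: set leaf[1] = 73 -> leaves = [85, 73, 30, 88, 76]
  L0: [85, 73, 30, 88, 76]
  L1: h(85,73)=(85*31+73)%997=714 h(30,88)=(30*31+88)%997=21 h(76,76)=(76*31+76)%997=438 -> [714, 21, 438]
  L2: h(714,21)=(714*31+21)%997=221 h(438,438)=(438*31+438)%997=58 -> [221, 58]
  L3: h(221,58)=(221*31+58)%997=927 -> [927]
  root = 927 != target 388
Candidate A produces the target root.

Answer: A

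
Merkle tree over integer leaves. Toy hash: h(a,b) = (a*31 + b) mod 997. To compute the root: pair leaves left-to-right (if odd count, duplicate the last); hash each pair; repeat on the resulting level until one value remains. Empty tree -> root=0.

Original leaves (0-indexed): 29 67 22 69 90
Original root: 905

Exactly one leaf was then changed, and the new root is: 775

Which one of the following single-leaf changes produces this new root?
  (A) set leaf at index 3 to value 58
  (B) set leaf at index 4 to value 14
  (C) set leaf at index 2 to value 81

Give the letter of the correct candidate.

Original leaves: [29, 67, 22, 69, 90]
Target new root: 775
Try each candidate change and compute the resulting root:
Candidate A: set leaf[3] = 58 -> leaves = [29, 67, 22, 58, 90]
  L0: [29, 67, 22, 58, 90]
  L1: h(29,67)=(29*31+67)%997=966 h(22,58)=(22*31+58)%997=740 h(90,90)=(90*31+90)%997=886 -> [966, 740, 886]
  L2: h(966,740)=(966*31+740)%997=776 h(886,886)=(886*31+886)%997=436 -> [776, 436]
  L3: h(776,436)=(776*31+436)%997=564 -> [564]
  root = 564 != target 775
Candidate B: set leaf[4] = 14 -> leaves = [29, 67, 22, 69, 14]
  L0: [29, 67, 22, 69, 14]
  L1: h(29,67)=(29*31+67)%997=966 h(22,69)=(22*31+69)%997=751 h(14,14)=(14*31+14)%997=448 -> [966, 751, 448]
  L2: h(966,751)=(966*31+751)%997=787 h(448,448)=(448*31+448)%997=378 -> [787, 378]
  L3: h(787,378)=(787*31+378)%997=847 -> [847]
  root = 847 != target 775
Candidate C: set leaf[2] = 81 -> leaves = [29, 67, 81, 69, 90]
  L0: [29, 67, 81, 69, 90]
  L1: h(29,67)=(29*31+67)%997=966 h(81,69)=(81*31+69)%997=586 h(90,90)=(90*31+90)%997=886 -> [966, 586, 886]
  L2: h(966,586)=(966*31+586)%997=622 h(886,886)=(886*31+886)%997=436 -> [622, 436]
  L3: h(622,436)=(622*31+436)%997=775 -> [775]
  root = 775 == target 775  ** MATCH **
Candidate C produces the target root.

Answer: C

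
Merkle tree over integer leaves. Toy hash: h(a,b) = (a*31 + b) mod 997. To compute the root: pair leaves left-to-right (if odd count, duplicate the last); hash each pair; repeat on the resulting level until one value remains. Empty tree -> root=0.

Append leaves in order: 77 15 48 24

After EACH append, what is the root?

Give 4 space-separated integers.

Answer: 77 408 226 202

Derivation:
After append 77 (leaves=[77]):
  L0: [77]
  root=77
After append 15 (leaves=[77, 15]):
  L0: [77, 15]
  L1: h(77,15)=(77*31+15)%997=408 -> [408]
  root=408
After append 48 (leaves=[77, 15, 48]):
  L0: [77, 15, 48]
  L1: h(77,15)=(77*31+15)%997=408 h(48,48)=(48*31+48)%997=539 -> [408, 539]
  L2: h(408,539)=(408*31+539)%997=226 -> [226]
  root=226
After append 24 (leaves=[77, 15, 48, 24]):
  L0: [77, 15, 48, 24]
  L1: h(77,15)=(77*31+15)%997=408 h(48,24)=(48*31+24)%997=515 -> [408, 515]
  L2: h(408,515)=(408*31+515)%997=202 -> [202]
  root=202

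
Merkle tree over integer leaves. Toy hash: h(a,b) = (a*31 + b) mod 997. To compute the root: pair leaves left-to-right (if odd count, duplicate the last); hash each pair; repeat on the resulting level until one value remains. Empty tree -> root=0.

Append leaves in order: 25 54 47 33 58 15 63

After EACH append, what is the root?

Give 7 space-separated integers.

Answer: 25 829 284 270 963 584 787

Derivation:
After append 25 (leaves=[25]):
  L0: [25]
  root=25
After append 54 (leaves=[25, 54]):
  L0: [25, 54]
  L1: h(25,54)=(25*31+54)%997=829 -> [829]
  root=829
After append 47 (leaves=[25, 54, 47]):
  L0: [25, 54, 47]
  L1: h(25,54)=(25*31+54)%997=829 h(47,47)=(47*31+47)%997=507 -> [829, 507]
  L2: h(829,507)=(829*31+507)%997=284 -> [284]
  root=284
After append 33 (leaves=[25, 54, 47, 33]):
  L0: [25, 54, 47, 33]
  L1: h(25,54)=(25*31+54)%997=829 h(47,33)=(47*31+33)%997=493 -> [829, 493]
  L2: h(829,493)=(829*31+493)%997=270 -> [270]
  root=270
After append 58 (leaves=[25, 54, 47, 33, 58]):
  L0: [25, 54, 47, 33, 58]
  L1: h(25,54)=(25*31+54)%997=829 h(47,33)=(47*31+33)%997=493 h(58,58)=(58*31+58)%997=859 -> [829, 493, 859]
  L2: h(829,493)=(829*31+493)%997=270 h(859,859)=(859*31+859)%997=569 -> [270, 569]
  L3: h(270,569)=(270*31+569)%997=963 -> [963]
  root=963
After append 15 (leaves=[25, 54, 47, 33, 58, 15]):
  L0: [25, 54, 47, 33, 58, 15]
  L1: h(25,54)=(25*31+54)%997=829 h(47,33)=(47*31+33)%997=493 h(58,15)=(58*31+15)%997=816 -> [829, 493, 816]
  L2: h(829,493)=(829*31+493)%997=270 h(816,816)=(816*31+816)%997=190 -> [270, 190]
  L3: h(270,190)=(270*31+190)%997=584 -> [584]
  root=584
After append 63 (leaves=[25, 54, 47, 33, 58, 15, 63]):
  L0: [25, 54, 47, 33, 58, 15, 63]
  L1: h(25,54)=(25*31+54)%997=829 h(47,33)=(47*31+33)%997=493 h(58,15)=(58*31+15)%997=816 h(63,63)=(63*31+63)%997=22 -> [829, 493, 816, 22]
  L2: h(829,493)=(829*31+493)%997=270 h(816,22)=(816*31+22)%997=393 -> [270, 393]
  L3: h(270,393)=(270*31+393)%997=787 -> [787]
  root=787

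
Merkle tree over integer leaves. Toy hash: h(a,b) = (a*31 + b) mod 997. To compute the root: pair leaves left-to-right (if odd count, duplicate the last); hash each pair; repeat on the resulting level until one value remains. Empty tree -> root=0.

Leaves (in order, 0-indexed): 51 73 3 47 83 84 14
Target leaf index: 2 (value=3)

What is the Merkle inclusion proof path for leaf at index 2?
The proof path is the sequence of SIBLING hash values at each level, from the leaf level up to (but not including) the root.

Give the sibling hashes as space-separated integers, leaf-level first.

L0 (leaves): [51, 73, 3, 47, 83, 84, 14], target index=2
L1: h(51,73)=(51*31+73)%997=657 [pair 0] h(3,47)=(3*31+47)%997=140 [pair 1] h(83,84)=(83*31+84)%997=663 [pair 2] h(14,14)=(14*31+14)%997=448 [pair 3] -> [657, 140, 663, 448]
  Sibling for proof at L0: 47
L2: h(657,140)=(657*31+140)%997=567 [pair 0] h(663,448)=(663*31+448)%997=64 [pair 1] -> [567, 64]
  Sibling for proof at L1: 657
L3: h(567,64)=(567*31+64)%997=692 [pair 0] -> [692]
  Sibling for proof at L2: 64
Root: 692
Proof path (sibling hashes from leaf to root): [47, 657, 64]

Answer: 47 657 64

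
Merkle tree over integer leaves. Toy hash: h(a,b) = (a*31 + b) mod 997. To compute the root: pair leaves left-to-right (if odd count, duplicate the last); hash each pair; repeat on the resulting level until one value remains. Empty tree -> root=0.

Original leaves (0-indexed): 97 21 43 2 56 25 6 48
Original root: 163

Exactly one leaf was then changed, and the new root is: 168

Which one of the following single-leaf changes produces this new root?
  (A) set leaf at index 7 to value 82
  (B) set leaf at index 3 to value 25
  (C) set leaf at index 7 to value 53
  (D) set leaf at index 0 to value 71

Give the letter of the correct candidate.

Original leaves: [97, 21, 43, 2, 56, 25, 6, 48]
Target new root: 168
Try each candidate change and compute the resulting root:
Candidate A: set leaf[7] = 82 -> leaves = [97, 21, 43, 2, 56, 25, 6, 82]
  L0: [97, 21, 43, 2, 56, 25, 6, 82]
  L1: h(97,21)=(97*31+21)%997=37 h(43,2)=(43*31+2)%997=338 h(56,25)=(56*31+25)%997=764 h(6,82)=(6*31+82)%997=268 -> [37, 338, 764, 268]
  L2: h(37,338)=(37*31+338)%997=488 h(764,268)=(764*31+268)%997=24 -> [488, 24]
  L3: h(488,24)=(488*31+24)%997=197 -> [197]
  root = 197 != target 168
Candidate B: set leaf[3] = 25 -> leaves = [97, 21, 43, 25, 56, 25, 6, 48]
  L0: [97, 21, 43, 25, 56, 25, 6, 48]
  L1: h(97,21)=(97*31+21)%997=37 h(43,25)=(43*31+25)%997=361 h(56,25)=(56*31+25)%997=764 h(6,48)=(6*31+48)%997=234 -> [37, 361, 764, 234]
  L2: h(37,361)=(37*31+361)%997=511 h(764,234)=(764*31+234)%997=987 -> [511, 987]
  L3: h(511,987)=(511*31+987)%997=876 -> [876]
  root = 876 != target 168
Candidate C: set leaf[7] = 53 -> leaves = [97, 21, 43, 2, 56, 25, 6, 53]
  L0: [97, 21, 43, 2, 56, 25, 6, 53]
  L1: h(97,21)=(97*31+21)%997=37 h(43,2)=(43*31+2)%997=338 h(56,25)=(56*31+25)%997=764 h(6,53)=(6*31+53)%997=239 -> [37, 338, 764, 239]
  L2: h(37,338)=(37*31+338)%997=488 h(764,239)=(764*31+239)%997=992 -> [488, 992]
  L3: h(488,992)=(488*31+992)%997=168 -> [168]
  root = 168 == target 168  ** MATCH **
Candidate D: set leaf[0] = 71 -> leaves = [71, 21, 43, 2, 56, 25, 6, 48]
  L0: [71, 21, 43, 2, 56, 25, 6, 48]
  L1: h(71,21)=(71*31+21)%997=228 h(43,2)=(43*31+2)%997=338 h(56,25)=(56*31+25)%997=764 h(6,48)=(6*31+48)%997=234 -> [228, 338, 764, 234]
  L2: h(228,338)=(228*31+338)%997=427 h(764,234)=(764*31+234)%997=987 -> [427, 987]
  L3: h(427,987)=(427*31+987)%997=266 -> [266]
  root = 266 != target 168
Candidate C produces the target root.

Answer: C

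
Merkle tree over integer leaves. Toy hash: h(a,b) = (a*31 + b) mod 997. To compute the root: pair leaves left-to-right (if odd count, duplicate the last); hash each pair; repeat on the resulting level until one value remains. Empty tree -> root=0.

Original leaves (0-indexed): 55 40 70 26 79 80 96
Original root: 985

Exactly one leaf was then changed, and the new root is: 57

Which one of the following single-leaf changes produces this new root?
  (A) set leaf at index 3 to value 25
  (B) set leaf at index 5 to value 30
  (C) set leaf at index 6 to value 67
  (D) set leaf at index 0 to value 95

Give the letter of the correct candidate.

Original leaves: [55, 40, 70, 26, 79, 80, 96]
Target new root: 57
Try each candidate change and compute the resulting root:
Candidate A: set leaf[3] = 25 -> leaves = [55, 40, 70, 25, 79, 80, 96]
  L0: [55, 40, 70, 25, 79, 80, 96]
  L1: h(55,40)=(55*31+40)%997=748 h(70,25)=(70*31+25)%997=201 h(79,80)=(79*31+80)%997=535 h(96,96)=(96*31+96)%997=81 -> [748, 201, 535, 81]
  L2: h(748,201)=(748*31+201)%997=458 h(535,81)=(535*31+81)%997=714 -> [458, 714]
  L3: h(458,714)=(458*31+714)%997=954 -> [954]
  root = 954 != target 57
Candidate B: set leaf[5] = 30 -> leaves = [55, 40, 70, 26, 79, 30, 96]
  L0: [55, 40, 70, 26, 79, 30, 96]
  L1: h(55,40)=(55*31+40)%997=748 h(70,26)=(70*31+26)%997=202 h(79,30)=(79*31+30)%997=485 h(96,96)=(96*31+96)%997=81 -> [748, 202, 485, 81]
  L2: h(748,202)=(748*31+202)%997=459 h(485,81)=(485*31+81)%997=161 -> [459, 161]
  L3: h(459,161)=(459*31+161)%997=432 -> [432]
  root = 432 != target 57
Candidate C: set leaf[6] = 67 -> leaves = [55, 40, 70, 26, 79, 80, 67]
  L0: [55, 40, 70, 26, 79, 80, 67]
  L1: h(55,40)=(55*31+40)%997=748 h(70,26)=(70*31+26)%997=202 h(79,80)=(79*31+80)%997=535 h(67,67)=(67*31+67)%997=150 -> [748, 202, 535, 150]
  L2: h(748,202)=(748*31+202)%997=459 h(535,150)=(535*31+150)%997=783 -> [459, 783]
  L3: h(459,783)=(459*31+783)%997=57 -> [57]
  root = 57 == target 57  ** MATCH **
Candidate D: set leaf[0] = 95 -> leaves = [95, 40, 70, 26, 79, 80, 96]
  L0: [95, 40, 70, 26, 79, 80, 96]
  L1: h(95,40)=(95*31+40)%997=991 h(70,26)=(70*31+26)%997=202 h(79,80)=(79*31+80)%997=535 h(96,96)=(96*31+96)%997=81 -> [991, 202, 535, 81]
  L2: h(991,202)=(991*31+202)%997=16 h(535,81)=(535*31+81)%997=714 -> [16, 714]
  L3: h(16,714)=(16*31+714)%997=213 -> [213]
  root = 213 != target 57
Candidate C produces the target root.

Answer: C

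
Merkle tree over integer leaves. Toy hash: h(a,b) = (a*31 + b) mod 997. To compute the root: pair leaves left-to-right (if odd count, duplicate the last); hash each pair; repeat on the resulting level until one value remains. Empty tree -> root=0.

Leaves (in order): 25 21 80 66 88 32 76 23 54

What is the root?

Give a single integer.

Answer: 167

Derivation:
L0: [25, 21, 80, 66, 88, 32, 76, 23, 54]
L1: h(25,21)=(25*31+21)%997=796 h(80,66)=(80*31+66)%997=552 h(88,32)=(88*31+32)%997=766 h(76,23)=(76*31+23)%997=385 h(54,54)=(54*31+54)%997=731 -> [796, 552, 766, 385, 731]
L2: h(796,552)=(796*31+552)%997=303 h(766,385)=(766*31+385)%997=203 h(731,731)=(731*31+731)%997=461 -> [303, 203, 461]
L3: h(303,203)=(303*31+203)%997=623 h(461,461)=(461*31+461)%997=794 -> [623, 794]
L4: h(623,794)=(623*31+794)%997=167 -> [167]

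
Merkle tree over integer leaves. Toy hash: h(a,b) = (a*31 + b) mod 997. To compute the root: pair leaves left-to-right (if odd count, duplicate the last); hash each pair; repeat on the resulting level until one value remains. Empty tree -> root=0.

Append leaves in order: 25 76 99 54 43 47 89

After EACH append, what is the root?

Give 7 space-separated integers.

After append 25 (leaves=[25]):
  L0: [25]
  root=25
After append 76 (leaves=[25, 76]):
  L0: [25, 76]
  L1: h(25,76)=(25*31+76)%997=851 -> [851]
  root=851
After append 99 (leaves=[25, 76, 99]):
  L0: [25, 76, 99]
  L1: h(25,76)=(25*31+76)%997=851 h(99,99)=(99*31+99)%997=177 -> [851, 177]
  L2: h(851,177)=(851*31+177)%997=636 -> [636]
  root=636
After append 54 (leaves=[25, 76, 99, 54]):
  L0: [25, 76, 99, 54]
  L1: h(25,76)=(25*31+76)%997=851 h(99,54)=(99*31+54)%997=132 -> [851, 132]
  L2: h(851,132)=(851*31+132)%997=591 -> [591]
  root=591
After append 43 (leaves=[25, 76, 99, 54, 43]):
  L0: [25, 76, 99, 54, 43]
  L1: h(25,76)=(25*31+76)%997=851 h(99,54)=(99*31+54)%997=132 h(43,43)=(43*31+43)%997=379 -> [851, 132, 379]
  L2: h(851,132)=(851*31+132)%997=591 h(379,379)=(379*31+379)%997=164 -> [591, 164]
  L3: h(591,164)=(591*31+164)%997=539 -> [539]
  root=539
After append 47 (leaves=[25, 76, 99, 54, 43, 47]):
  L0: [25, 76, 99, 54, 43, 47]
  L1: h(25,76)=(25*31+76)%997=851 h(99,54)=(99*31+54)%997=132 h(43,47)=(43*31+47)%997=383 -> [851, 132, 383]
  L2: h(851,132)=(851*31+132)%997=591 h(383,383)=(383*31+383)%997=292 -> [591, 292]
  L3: h(591,292)=(591*31+292)%997=667 -> [667]
  root=667
After append 89 (leaves=[25, 76, 99, 54, 43, 47, 89]):
  L0: [25, 76, 99, 54, 43, 47, 89]
  L1: h(25,76)=(25*31+76)%997=851 h(99,54)=(99*31+54)%997=132 h(43,47)=(43*31+47)%997=383 h(89,89)=(89*31+89)%997=854 -> [851, 132, 383, 854]
  L2: h(851,132)=(851*31+132)%997=591 h(383,854)=(383*31+854)%997=763 -> [591, 763]
  L3: h(591,763)=(591*31+763)%997=141 -> [141]
  root=141

Answer: 25 851 636 591 539 667 141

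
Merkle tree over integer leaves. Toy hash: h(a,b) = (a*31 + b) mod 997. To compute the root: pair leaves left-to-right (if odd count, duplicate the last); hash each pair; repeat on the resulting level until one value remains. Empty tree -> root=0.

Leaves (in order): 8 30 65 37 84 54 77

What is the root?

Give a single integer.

Answer: 880

Derivation:
L0: [8, 30, 65, 37, 84, 54, 77]
L1: h(8,30)=(8*31+30)%997=278 h(65,37)=(65*31+37)%997=58 h(84,54)=(84*31+54)%997=664 h(77,77)=(77*31+77)%997=470 -> [278, 58, 664, 470]
L2: h(278,58)=(278*31+58)%997=700 h(664,470)=(664*31+470)%997=117 -> [700, 117]
L3: h(700,117)=(700*31+117)%997=880 -> [880]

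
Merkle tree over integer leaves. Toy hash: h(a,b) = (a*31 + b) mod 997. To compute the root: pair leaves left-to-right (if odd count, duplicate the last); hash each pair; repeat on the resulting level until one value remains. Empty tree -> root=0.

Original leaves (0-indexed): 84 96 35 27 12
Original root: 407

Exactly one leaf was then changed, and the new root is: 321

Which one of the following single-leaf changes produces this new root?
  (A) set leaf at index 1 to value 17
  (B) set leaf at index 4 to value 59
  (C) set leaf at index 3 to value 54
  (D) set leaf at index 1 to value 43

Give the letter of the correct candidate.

Answer: D

Derivation:
Original leaves: [84, 96, 35, 27, 12]
Target new root: 321
Try each candidate change and compute the resulting root:
Candidate A: set leaf[1] = 17 -> leaves = [84, 17, 35, 27, 12]
  L0: [84, 17, 35, 27, 12]
  L1: h(84,17)=(84*31+17)%997=627 h(35,27)=(35*31+27)%997=115 h(12,12)=(12*31+12)%997=384 -> [627, 115, 384]
  L2: h(627,115)=(627*31+115)%997=609 h(384,384)=(384*31+384)%997=324 -> [609, 324]
  L3: h(609,324)=(609*31+324)%997=260 -> [260]
  root = 260 != target 321
Candidate B: set leaf[4] = 59 -> leaves = [84, 96, 35, 27, 59]
  L0: [84, 96, 35, 27, 59]
  L1: h(84,96)=(84*31+96)%997=706 h(35,27)=(35*31+27)%997=115 h(59,59)=(59*31+59)%997=891 -> [706, 115, 891]
  L2: h(706,115)=(706*31+115)%997=67 h(891,891)=(891*31+891)%997=596 -> [67, 596]
  L3: h(67,596)=(67*31+596)%997=679 -> [679]
  root = 679 != target 321
Candidate C: set leaf[3] = 54 -> leaves = [84, 96, 35, 54, 12]
  L0: [84, 96, 35, 54, 12]
  L1: h(84,96)=(84*31+96)%997=706 h(35,54)=(35*31+54)%997=142 h(12,12)=(12*31+12)%997=384 -> [706, 142, 384]
  L2: h(706,142)=(706*31+142)%997=94 h(384,384)=(384*31+384)%997=324 -> [94, 324]
  L3: h(94,324)=(94*31+324)%997=247 -> [247]
  root = 247 != target 321
Candidate D: set leaf[1] = 43 -> leaves = [84, 43, 35, 27, 12]
  L0: [84, 43, 35, 27, 12]
  L1: h(84,43)=(84*31+43)%997=653 h(35,27)=(35*31+27)%997=115 h(12,12)=(12*31+12)%997=384 -> [653, 115, 384]
  L2: h(653,115)=(653*31+115)%997=418 h(384,384)=(384*31+384)%997=324 -> [418, 324]
  L3: h(418,324)=(418*31+324)%997=321 -> [321]
  root = 321 == target 321  ** MATCH **
Candidate D produces the target root.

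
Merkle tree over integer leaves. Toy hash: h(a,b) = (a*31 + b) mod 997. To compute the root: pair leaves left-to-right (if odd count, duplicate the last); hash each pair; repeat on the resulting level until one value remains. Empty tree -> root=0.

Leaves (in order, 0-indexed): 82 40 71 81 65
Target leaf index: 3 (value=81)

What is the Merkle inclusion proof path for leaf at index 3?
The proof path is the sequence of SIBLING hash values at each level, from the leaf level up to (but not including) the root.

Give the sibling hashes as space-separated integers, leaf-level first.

Answer: 71 588 758

Derivation:
L0 (leaves): [82, 40, 71, 81, 65], target index=3
L1: h(82,40)=(82*31+40)%997=588 [pair 0] h(71,81)=(71*31+81)%997=288 [pair 1] h(65,65)=(65*31+65)%997=86 [pair 2] -> [588, 288, 86]
  Sibling for proof at L0: 71
L2: h(588,288)=(588*31+288)%997=570 [pair 0] h(86,86)=(86*31+86)%997=758 [pair 1] -> [570, 758]
  Sibling for proof at L1: 588
L3: h(570,758)=(570*31+758)%997=482 [pair 0] -> [482]
  Sibling for proof at L2: 758
Root: 482
Proof path (sibling hashes from leaf to root): [71, 588, 758]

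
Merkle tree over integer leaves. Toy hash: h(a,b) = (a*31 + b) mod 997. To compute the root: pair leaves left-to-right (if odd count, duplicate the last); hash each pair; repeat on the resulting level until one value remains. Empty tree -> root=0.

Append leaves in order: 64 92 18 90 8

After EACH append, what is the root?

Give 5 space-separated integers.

Answer: 64 82 127 199 403

Derivation:
After append 64 (leaves=[64]):
  L0: [64]
  root=64
After append 92 (leaves=[64, 92]):
  L0: [64, 92]
  L1: h(64,92)=(64*31+92)%997=82 -> [82]
  root=82
After append 18 (leaves=[64, 92, 18]):
  L0: [64, 92, 18]
  L1: h(64,92)=(64*31+92)%997=82 h(18,18)=(18*31+18)%997=576 -> [82, 576]
  L2: h(82,576)=(82*31+576)%997=127 -> [127]
  root=127
After append 90 (leaves=[64, 92, 18, 90]):
  L0: [64, 92, 18, 90]
  L1: h(64,92)=(64*31+92)%997=82 h(18,90)=(18*31+90)%997=648 -> [82, 648]
  L2: h(82,648)=(82*31+648)%997=199 -> [199]
  root=199
After append 8 (leaves=[64, 92, 18, 90, 8]):
  L0: [64, 92, 18, 90, 8]
  L1: h(64,92)=(64*31+92)%997=82 h(18,90)=(18*31+90)%997=648 h(8,8)=(8*31+8)%997=256 -> [82, 648, 256]
  L2: h(82,648)=(82*31+648)%997=199 h(256,256)=(256*31+256)%997=216 -> [199, 216]
  L3: h(199,216)=(199*31+216)%997=403 -> [403]
  root=403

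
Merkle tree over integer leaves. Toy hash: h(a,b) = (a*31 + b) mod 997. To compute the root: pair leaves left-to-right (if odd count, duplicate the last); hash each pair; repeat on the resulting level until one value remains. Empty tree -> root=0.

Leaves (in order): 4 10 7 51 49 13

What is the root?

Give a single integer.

Answer: 664

Derivation:
L0: [4, 10, 7, 51, 49, 13]
L1: h(4,10)=(4*31+10)%997=134 h(7,51)=(7*31+51)%997=268 h(49,13)=(49*31+13)%997=535 -> [134, 268, 535]
L2: h(134,268)=(134*31+268)%997=434 h(535,535)=(535*31+535)%997=171 -> [434, 171]
L3: h(434,171)=(434*31+171)%997=664 -> [664]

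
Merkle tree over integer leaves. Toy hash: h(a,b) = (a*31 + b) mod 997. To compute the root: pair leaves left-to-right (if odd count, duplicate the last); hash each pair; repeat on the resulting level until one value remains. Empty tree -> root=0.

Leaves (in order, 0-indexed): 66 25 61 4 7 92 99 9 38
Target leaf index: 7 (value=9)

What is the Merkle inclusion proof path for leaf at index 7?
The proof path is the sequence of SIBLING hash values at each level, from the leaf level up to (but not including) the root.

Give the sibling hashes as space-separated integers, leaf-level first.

Answer: 99 309 294 928

Derivation:
L0 (leaves): [66, 25, 61, 4, 7, 92, 99, 9, 38], target index=7
L1: h(66,25)=(66*31+25)%997=77 [pair 0] h(61,4)=(61*31+4)%997=898 [pair 1] h(7,92)=(7*31+92)%997=309 [pair 2] h(99,9)=(99*31+9)%997=87 [pair 3] h(38,38)=(38*31+38)%997=219 [pair 4] -> [77, 898, 309, 87, 219]
  Sibling for proof at L0: 99
L2: h(77,898)=(77*31+898)%997=294 [pair 0] h(309,87)=(309*31+87)%997=693 [pair 1] h(219,219)=(219*31+219)%997=29 [pair 2] -> [294, 693, 29]
  Sibling for proof at L1: 309
L3: h(294,693)=(294*31+693)%997=834 [pair 0] h(29,29)=(29*31+29)%997=928 [pair 1] -> [834, 928]
  Sibling for proof at L2: 294
L4: h(834,928)=(834*31+928)%997=860 [pair 0] -> [860]
  Sibling for proof at L3: 928
Root: 860
Proof path (sibling hashes from leaf to root): [99, 309, 294, 928]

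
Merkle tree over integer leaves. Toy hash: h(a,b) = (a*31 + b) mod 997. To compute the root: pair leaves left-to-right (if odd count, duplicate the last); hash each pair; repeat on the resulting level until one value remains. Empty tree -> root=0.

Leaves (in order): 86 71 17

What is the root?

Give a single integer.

Answer: 646

Derivation:
L0: [86, 71, 17]
L1: h(86,71)=(86*31+71)%997=743 h(17,17)=(17*31+17)%997=544 -> [743, 544]
L2: h(743,544)=(743*31+544)%997=646 -> [646]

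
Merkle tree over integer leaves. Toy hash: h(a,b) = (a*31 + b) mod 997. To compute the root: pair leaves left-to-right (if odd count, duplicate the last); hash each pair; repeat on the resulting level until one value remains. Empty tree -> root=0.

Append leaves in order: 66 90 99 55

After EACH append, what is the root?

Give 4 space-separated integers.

Answer: 66 142 591 547

Derivation:
After append 66 (leaves=[66]):
  L0: [66]
  root=66
After append 90 (leaves=[66, 90]):
  L0: [66, 90]
  L1: h(66,90)=(66*31+90)%997=142 -> [142]
  root=142
After append 99 (leaves=[66, 90, 99]):
  L0: [66, 90, 99]
  L1: h(66,90)=(66*31+90)%997=142 h(99,99)=(99*31+99)%997=177 -> [142, 177]
  L2: h(142,177)=(142*31+177)%997=591 -> [591]
  root=591
After append 55 (leaves=[66, 90, 99, 55]):
  L0: [66, 90, 99, 55]
  L1: h(66,90)=(66*31+90)%997=142 h(99,55)=(99*31+55)%997=133 -> [142, 133]
  L2: h(142,133)=(142*31+133)%997=547 -> [547]
  root=547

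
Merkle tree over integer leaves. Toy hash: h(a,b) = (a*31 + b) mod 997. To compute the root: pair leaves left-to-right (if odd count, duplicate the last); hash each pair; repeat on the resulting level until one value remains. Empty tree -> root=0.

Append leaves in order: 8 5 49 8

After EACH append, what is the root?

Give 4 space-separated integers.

Answer: 8 253 438 397

Derivation:
After append 8 (leaves=[8]):
  L0: [8]
  root=8
After append 5 (leaves=[8, 5]):
  L0: [8, 5]
  L1: h(8,5)=(8*31+5)%997=253 -> [253]
  root=253
After append 49 (leaves=[8, 5, 49]):
  L0: [8, 5, 49]
  L1: h(8,5)=(8*31+5)%997=253 h(49,49)=(49*31+49)%997=571 -> [253, 571]
  L2: h(253,571)=(253*31+571)%997=438 -> [438]
  root=438
After append 8 (leaves=[8, 5, 49, 8]):
  L0: [8, 5, 49, 8]
  L1: h(8,5)=(8*31+5)%997=253 h(49,8)=(49*31+8)%997=530 -> [253, 530]
  L2: h(253,530)=(253*31+530)%997=397 -> [397]
  root=397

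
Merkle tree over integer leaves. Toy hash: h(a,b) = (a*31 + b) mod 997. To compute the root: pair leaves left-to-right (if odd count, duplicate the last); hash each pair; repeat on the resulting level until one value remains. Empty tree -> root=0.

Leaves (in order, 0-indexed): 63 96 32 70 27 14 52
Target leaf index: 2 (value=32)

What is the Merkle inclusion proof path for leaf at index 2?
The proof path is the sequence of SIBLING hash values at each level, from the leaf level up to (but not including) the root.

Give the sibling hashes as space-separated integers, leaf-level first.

L0 (leaves): [63, 96, 32, 70, 27, 14, 52], target index=2
L1: h(63,96)=(63*31+96)%997=55 [pair 0] h(32,70)=(32*31+70)%997=65 [pair 1] h(27,14)=(27*31+14)%997=851 [pair 2] h(52,52)=(52*31+52)%997=667 [pair 3] -> [55, 65, 851, 667]
  Sibling for proof at L0: 70
L2: h(55,65)=(55*31+65)%997=773 [pair 0] h(851,667)=(851*31+667)%997=129 [pair 1] -> [773, 129]
  Sibling for proof at L1: 55
L3: h(773,129)=(773*31+129)%997=164 [pair 0] -> [164]
  Sibling for proof at L2: 129
Root: 164
Proof path (sibling hashes from leaf to root): [70, 55, 129]

Answer: 70 55 129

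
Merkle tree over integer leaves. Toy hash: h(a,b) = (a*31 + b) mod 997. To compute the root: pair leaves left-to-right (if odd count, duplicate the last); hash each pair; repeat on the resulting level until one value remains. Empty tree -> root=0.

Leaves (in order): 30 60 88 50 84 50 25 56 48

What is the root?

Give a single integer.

Answer: 130

Derivation:
L0: [30, 60, 88, 50, 84, 50, 25, 56, 48]
L1: h(30,60)=(30*31+60)%997=990 h(88,50)=(88*31+50)%997=784 h(84,50)=(84*31+50)%997=660 h(25,56)=(25*31+56)%997=831 h(48,48)=(48*31+48)%997=539 -> [990, 784, 660, 831, 539]
L2: h(990,784)=(990*31+784)%997=567 h(660,831)=(660*31+831)%997=354 h(539,539)=(539*31+539)%997=299 -> [567, 354, 299]
L3: h(567,354)=(567*31+354)%997=982 h(299,299)=(299*31+299)%997=595 -> [982, 595]
L4: h(982,595)=(982*31+595)%997=130 -> [130]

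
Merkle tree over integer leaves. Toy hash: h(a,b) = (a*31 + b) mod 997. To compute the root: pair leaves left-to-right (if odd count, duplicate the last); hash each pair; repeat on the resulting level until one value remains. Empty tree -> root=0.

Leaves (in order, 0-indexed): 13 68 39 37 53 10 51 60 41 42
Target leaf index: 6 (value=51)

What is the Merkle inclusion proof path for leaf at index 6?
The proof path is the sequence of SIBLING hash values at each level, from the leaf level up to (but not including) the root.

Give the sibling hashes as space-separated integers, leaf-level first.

Answer: 60 656 892 556

Derivation:
L0 (leaves): [13, 68, 39, 37, 53, 10, 51, 60, 41, 42], target index=6
L1: h(13,68)=(13*31+68)%997=471 [pair 0] h(39,37)=(39*31+37)%997=249 [pair 1] h(53,10)=(53*31+10)%997=656 [pair 2] h(51,60)=(51*31+60)%997=644 [pair 3] h(41,42)=(41*31+42)%997=316 [pair 4] -> [471, 249, 656, 644, 316]
  Sibling for proof at L0: 60
L2: h(471,249)=(471*31+249)%997=892 [pair 0] h(656,644)=(656*31+644)%997=43 [pair 1] h(316,316)=(316*31+316)%997=142 [pair 2] -> [892, 43, 142]
  Sibling for proof at L1: 656
L3: h(892,43)=(892*31+43)%997=776 [pair 0] h(142,142)=(142*31+142)%997=556 [pair 1] -> [776, 556]
  Sibling for proof at L2: 892
L4: h(776,556)=(776*31+556)%997=684 [pair 0] -> [684]
  Sibling for proof at L3: 556
Root: 684
Proof path (sibling hashes from leaf to root): [60, 656, 892, 556]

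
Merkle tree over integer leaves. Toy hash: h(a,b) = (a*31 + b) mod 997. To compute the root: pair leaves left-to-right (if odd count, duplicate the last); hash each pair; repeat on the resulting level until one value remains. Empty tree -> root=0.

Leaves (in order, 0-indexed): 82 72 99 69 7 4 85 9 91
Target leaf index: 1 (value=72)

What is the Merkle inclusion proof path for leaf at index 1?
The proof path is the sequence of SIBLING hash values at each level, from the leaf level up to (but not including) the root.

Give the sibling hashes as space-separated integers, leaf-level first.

L0 (leaves): [82, 72, 99, 69, 7, 4, 85, 9, 91], target index=1
L1: h(82,72)=(82*31+72)%997=620 [pair 0] h(99,69)=(99*31+69)%997=147 [pair 1] h(7,4)=(7*31+4)%997=221 [pair 2] h(85,9)=(85*31+9)%997=650 [pair 3] h(91,91)=(91*31+91)%997=918 [pair 4] -> [620, 147, 221, 650, 918]
  Sibling for proof at L0: 82
L2: h(620,147)=(620*31+147)%997=424 [pair 0] h(221,650)=(221*31+650)%997=522 [pair 1] h(918,918)=(918*31+918)%997=463 [pair 2] -> [424, 522, 463]
  Sibling for proof at L1: 147
L3: h(424,522)=(424*31+522)%997=705 [pair 0] h(463,463)=(463*31+463)%997=858 [pair 1] -> [705, 858]
  Sibling for proof at L2: 522
L4: h(705,858)=(705*31+858)%997=779 [pair 0] -> [779]
  Sibling for proof at L3: 858
Root: 779
Proof path (sibling hashes from leaf to root): [82, 147, 522, 858]

Answer: 82 147 522 858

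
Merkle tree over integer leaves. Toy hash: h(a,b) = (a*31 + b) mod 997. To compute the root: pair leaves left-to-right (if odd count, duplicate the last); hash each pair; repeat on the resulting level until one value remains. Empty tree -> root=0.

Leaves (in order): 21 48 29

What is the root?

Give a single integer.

Answer: 663

Derivation:
L0: [21, 48, 29]
L1: h(21,48)=(21*31+48)%997=699 h(29,29)=(29*31+29)%997=928 -> [699, 928]
L2: h(699,928)=(699*31+928)%997=663 -> [663]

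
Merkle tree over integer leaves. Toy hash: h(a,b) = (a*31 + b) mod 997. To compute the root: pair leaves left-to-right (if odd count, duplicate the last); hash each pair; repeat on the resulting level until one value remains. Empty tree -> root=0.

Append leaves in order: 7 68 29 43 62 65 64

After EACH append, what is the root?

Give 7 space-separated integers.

After append 7 (leaves=[7]):
  L0: [7]
  root=7
After append 68 (leaves=[7, 68]):
  L0: [7, 68]
  L1: h(7,68)=(7*31+68)%997=285 -> [285]
  root=285
After append 29 (leaves=[7, 68, 29]):
  L0: [7, 68, 29]
  L1: h(7,68)=(7*31+68)%997=285 h(29,29)=(29*31+29)%997=928 -> [285, 928]
  L2: h(285,928)=(285*31+928)%997=790 -> [790]
  root=790
After append 43 (leaves=[7, 68, 29, 43]):
  L0: [7, 68, 29, 43]
  L1: h(7,68)=(7*31+68)%997=285 h(29,43)=(29*31+43)%997=942 -> [285, 942]
  L2: h(285,942)=(285*31+942)%997=804 -> [804]
  root=804
After append 62 (leaves=[7, 68, 29, 43, 62]):
  L0: [7, 68, 29, 43, 62]
  L1: h(7,68)=(7*31+68)%997=285 h(29,43)=(29*31+43)%997=942 h(62,62)=(62*31+62)%997=987 -> [285, 942, 987]
  L2: h(285,942)=(285*31+942)%997=804 h(987,987)=(987*31+987)%997=677 -> [804, 677]
  L3: h(804,677)=(804*31+677)%997=676 -> [676]
  root=676
After append 65 (leaves=[7, 68, 29, 43, 62, 65]):
  L0: [7, 68, 29, 43, 62, 65]
  L1: h(7,68)=(7*31+68)%997=285 h(29,43)=(29*31+43)%997=942 h(62,65)=(62*31+65)%997=990 -> [285, 942, 990]
  L2: h(285,942)=(285*31+942)%997=804 h(990,990)=(990*31+990)%997=773 -> [804, 773]
  L3: h(804,773)=(804*31+773)%997=772 -> [772]
  root=772
After append 64 (leaves=[7, 68, 29, 43, 62, 65, 64]):
  L0: [7, 68, 29, 43, 62, 65, 64]
  L1: h(7,68)=(7*31+68)%997=285 h(29,43)=(29*31+43)%997=942 h(62,65)=(62*31+65)%997=990 h(64,64)=(64*31+64)%997=54 -> [285, 942, 990, 54]
  L2: h(285,942)=(285*31+942)%997=804 h(990,54)=(990*31+54)%997=834 -> [804, 834]
  L3: h(804,834)=(804*31+834)%997=833 -> [833]
  root=833

Answer: 7 285 790 804 676 772 833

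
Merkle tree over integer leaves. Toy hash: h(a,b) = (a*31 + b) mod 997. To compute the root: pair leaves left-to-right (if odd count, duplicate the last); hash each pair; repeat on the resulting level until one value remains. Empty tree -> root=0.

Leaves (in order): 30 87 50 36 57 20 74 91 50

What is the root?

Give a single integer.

Answer: 306

Derivation:
L0: [30, 87, 50, 36, 57, 20, 74, 91, 50]
L1: h(30,87)=(30*31+87)%997=20 h(50,36)=(50*31+36)%997=589 h(57,20)=(57*31+20)%997=790 h(74,91)=(74*31+91)%997=391 h(50,50)=(50*31+50)%997=603 -> [20, 589, 790, 391, 603]
L2: h(20,589)=(20*31+589)%997=212 h(790,391)=(790*31+391)%997=953 h(603,603)=(603*31+603)%997=353 -> [212, 953, 353]
L3: h(212,953)=(212*31+953)%997=546 h(353,353)=(353*31+353)%997=329 -> [546, 329]
L4: h(546,329)=(546*31+329)%997=306 -> [306]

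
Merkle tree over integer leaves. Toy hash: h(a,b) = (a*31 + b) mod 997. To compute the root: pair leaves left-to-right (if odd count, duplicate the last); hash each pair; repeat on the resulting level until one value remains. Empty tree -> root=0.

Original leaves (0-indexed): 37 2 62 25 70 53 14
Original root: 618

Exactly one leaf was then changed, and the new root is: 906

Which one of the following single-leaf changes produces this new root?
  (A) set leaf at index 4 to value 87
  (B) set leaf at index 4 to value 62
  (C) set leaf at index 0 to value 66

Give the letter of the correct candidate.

Answer: B

Derivation:
Original leaves: [37, 2, 62, 25, 70, 53, 14]
Target new root: 906
Try each candidate change and compute the resulting root:
Candidate A: set leaf[4] = 87 -> leaves = [37, 2, 62, 25, 87, 53, 14]
  L0: [37, 2, 62, 25, 87, 53, 14]
  L1: h(37,2)=(37*31+2)%997=152 h(62,25)=(62*31+25)%997=950 h(87,53)=(87*31+53)%997=756 h(14,14)=(14*31+14)%997=448 -> [152, 950, 756, 448]
  L2: h(152,950)=(152*31+950)%997=677 h(756,448)=(756*31+448)%997=953 -> [677, 953]
  L3: h(677,953)=(677*31+953)%997=6 -> [6]
  root = 6 != target 906
Candidate B: set leaf[4] = 62 -> leaves = [37, 2, 62, 25, 62, 53, 14]
  L0: [37, 2, 62, 25, 62, 53, 14]
  L1: h(37,2)=(37*31+2)%997=152 h(62,25)=(62*31+25)%997=950 h(62,53)=(62*31+53)%997=978 h(14,14)=(14*31+14)%997=448 -> [152, 950, 978, 448]
  L2: h(152,950)=(152*31+950)%997=677 h(978,448)=(978*31+448)%997=856 -> [677, 856]
  L3: h(677,856)=(677*31+856)%997=906 -> [906]
  root = 906 == target 906  ** MATCH **
Candidate C: set leaf[0] = 66 -> leaves = [66, 2, 62, 25, 70, 53, 14]
  L0: [66, 2, 62, 25, 70, 53, 14]
  L1: h(66,2)=(66*31+2)%997=54 h(62,25)=(62*31+25)%997=950 h(70,53)=(70*31+53)%997=229 h(14,14)=(14*31+14)%997=448 -> [54, 950, 229, 448]
  L2: h(54,950)=(54*31+950)%997=630 h(229,448)=(229*31+448)%997=568 -> [630, 568]
  L3: h(630,568)=(630*31+568)%997=158 -> [158]
  root = 158 != target 906
Candidate B produces the target root.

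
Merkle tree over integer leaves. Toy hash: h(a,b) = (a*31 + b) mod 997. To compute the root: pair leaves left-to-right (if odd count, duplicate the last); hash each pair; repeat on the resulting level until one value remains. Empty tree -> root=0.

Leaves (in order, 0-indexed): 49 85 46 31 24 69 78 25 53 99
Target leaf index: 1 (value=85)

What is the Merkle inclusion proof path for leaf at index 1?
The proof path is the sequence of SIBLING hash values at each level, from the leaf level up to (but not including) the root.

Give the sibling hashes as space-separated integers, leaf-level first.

Answer: 49 460 727 175

Derivation:
L0 (leaves): [49, 85, 46, 31, 24, 69, 78, 25, 53, 99], target index=1
L1: h(49,85)=(49*31+85)%997=607 [pair 0] h(46,31)=(46*31+31)%997=460 [pair 1] h(24,69)=(24*31+69)%997=813 [pair 2] h(78,25)=(78*31+25)%997=449 [pair 3] h(53,99)=(53*31+99)%997=745 [pair 4] -> [607, 460, 813, 449, 745]
  Sibling for proof at L0: 49
L2: h(607,460)=(607*31+460)%997=334 [pair 0] h(813,449)=(813*31+449)%997=727 [pair 1] h(745,745)=(745*31+745)%997=909 [pair 2] -> [334, 727, 909]
  Sibling for proof at L1: 460
L3: h(334,727)=(334*31+727)%997=114 [pair 0] h(909,909)=(909*31+909)%997=175 [pair 1] -> [114, 175]
  Sibling for proof at L2: 727
L4: h(114,175)=(114*31+175)%997=718 [pair 0] -> [718]
  Sibling for proof at L3: 175
Root: 718
Proof path (sibling hashes from leaf to root): [49, 460, 727, 175]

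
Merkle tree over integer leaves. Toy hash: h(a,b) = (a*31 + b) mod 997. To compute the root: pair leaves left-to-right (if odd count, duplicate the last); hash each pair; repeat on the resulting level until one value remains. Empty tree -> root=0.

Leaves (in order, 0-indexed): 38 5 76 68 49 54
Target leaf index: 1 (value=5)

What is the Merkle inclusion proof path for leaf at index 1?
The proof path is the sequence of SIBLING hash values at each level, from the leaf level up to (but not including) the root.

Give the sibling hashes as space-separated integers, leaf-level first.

Answer: 38 430 486

Derivation:
L0 (leaves): [38, 5, 76, 68, 49, 54], target index=1
L1: h(38,5)=(38*31+5)%997=186 [pair 0] h(76,68)=(76*31+68)%997=430 [pair 1] h(49,54)=(49*31+54)%997=576 [pair 2] -> [186, 430, 576]
  Sibling for proof at L0: 38
L2: h(186,430)=(186*31+430)%997=214 [pair 0] h(576,576)=(576*31+576)%997=486 [pair 1] -> [214, 486]
  Sibling for proof at L1: 430
L3: h(214,486)=(214*31+486)%997=141 [pair 0] -> [141]
  Sibling for proof at L2: 486
Root: 141
Proof path (sibling hashes from leaf to root): [38, 430, 486]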